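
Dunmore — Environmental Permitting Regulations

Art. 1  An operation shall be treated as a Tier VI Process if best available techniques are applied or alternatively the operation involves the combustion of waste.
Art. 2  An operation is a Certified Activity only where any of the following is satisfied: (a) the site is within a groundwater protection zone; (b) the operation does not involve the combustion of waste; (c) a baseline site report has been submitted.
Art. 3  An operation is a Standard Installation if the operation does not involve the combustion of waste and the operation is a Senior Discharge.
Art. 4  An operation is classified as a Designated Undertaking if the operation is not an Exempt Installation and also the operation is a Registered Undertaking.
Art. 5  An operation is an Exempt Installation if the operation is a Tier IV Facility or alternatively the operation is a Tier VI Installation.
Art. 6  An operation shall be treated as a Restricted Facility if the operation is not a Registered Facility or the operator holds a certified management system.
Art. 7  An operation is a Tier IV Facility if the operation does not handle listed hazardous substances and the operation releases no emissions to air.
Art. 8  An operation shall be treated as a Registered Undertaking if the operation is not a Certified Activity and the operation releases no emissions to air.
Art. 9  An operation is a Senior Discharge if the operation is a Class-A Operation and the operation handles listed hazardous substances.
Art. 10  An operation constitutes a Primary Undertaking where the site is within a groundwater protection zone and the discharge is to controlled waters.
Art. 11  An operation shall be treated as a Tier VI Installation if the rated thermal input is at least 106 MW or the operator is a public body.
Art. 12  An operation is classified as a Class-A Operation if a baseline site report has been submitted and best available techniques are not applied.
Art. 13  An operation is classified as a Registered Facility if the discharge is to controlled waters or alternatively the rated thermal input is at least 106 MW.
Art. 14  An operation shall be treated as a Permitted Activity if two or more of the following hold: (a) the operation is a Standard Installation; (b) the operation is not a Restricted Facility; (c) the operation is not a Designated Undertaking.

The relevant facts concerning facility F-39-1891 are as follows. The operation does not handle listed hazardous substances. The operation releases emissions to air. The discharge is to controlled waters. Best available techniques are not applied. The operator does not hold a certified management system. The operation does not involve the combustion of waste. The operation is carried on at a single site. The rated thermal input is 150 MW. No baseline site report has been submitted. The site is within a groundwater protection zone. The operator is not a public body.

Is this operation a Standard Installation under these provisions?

article 12 — Class-A Operation: [a baseline site report has been submitted? no] AND [best available techniques are not applied? yes] → not satisfied.
article 9 — Senior Discharge: [Class-A Operation (article 12)? no] AND [the operation handles listed hazardous substances? no] → not satisfied.
article 3 — Standard Installation: [the operation does not involve the combustion of waste? yes] AND [Senior Discharge (article 9)? no] → not satisfied.

No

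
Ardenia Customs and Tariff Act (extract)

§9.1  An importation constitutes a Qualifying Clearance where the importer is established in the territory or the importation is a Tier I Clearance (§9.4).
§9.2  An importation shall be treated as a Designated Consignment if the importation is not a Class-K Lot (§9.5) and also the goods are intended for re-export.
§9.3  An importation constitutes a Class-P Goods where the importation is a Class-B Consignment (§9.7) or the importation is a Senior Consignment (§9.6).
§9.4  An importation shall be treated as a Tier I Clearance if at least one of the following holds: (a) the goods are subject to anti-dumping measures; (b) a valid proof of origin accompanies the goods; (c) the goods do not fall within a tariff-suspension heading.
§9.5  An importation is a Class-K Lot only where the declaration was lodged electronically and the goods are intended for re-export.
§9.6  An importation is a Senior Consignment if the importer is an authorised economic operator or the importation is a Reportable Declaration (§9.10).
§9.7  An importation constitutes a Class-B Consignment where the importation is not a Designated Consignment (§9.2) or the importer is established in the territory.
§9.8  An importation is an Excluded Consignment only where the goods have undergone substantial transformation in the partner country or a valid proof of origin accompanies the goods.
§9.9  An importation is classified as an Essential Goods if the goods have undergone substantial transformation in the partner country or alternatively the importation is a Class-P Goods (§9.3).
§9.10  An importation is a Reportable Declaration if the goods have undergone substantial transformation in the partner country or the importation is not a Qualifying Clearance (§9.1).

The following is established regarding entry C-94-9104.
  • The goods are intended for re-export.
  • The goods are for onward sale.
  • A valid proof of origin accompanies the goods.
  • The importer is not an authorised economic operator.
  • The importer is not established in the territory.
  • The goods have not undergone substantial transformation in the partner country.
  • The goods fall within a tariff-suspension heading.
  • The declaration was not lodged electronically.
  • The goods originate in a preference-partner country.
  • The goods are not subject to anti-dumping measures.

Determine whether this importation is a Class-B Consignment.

No

§9.5 — Class-K Lot: [the declaration was lodged electronically? no] AND [the goods are intended for re-export? yes] → not satisfied.
§9.2 — Designated Consignment: [not a Class-K Lot (§9.5)? yes] AND [the goods are intended for re-export? yes] → satisfied.
§9.7 — Class-B Consignment: [not a Designated Consignment (§9.2)? no] OR [the importer is established in the territory? no] → not satisfied.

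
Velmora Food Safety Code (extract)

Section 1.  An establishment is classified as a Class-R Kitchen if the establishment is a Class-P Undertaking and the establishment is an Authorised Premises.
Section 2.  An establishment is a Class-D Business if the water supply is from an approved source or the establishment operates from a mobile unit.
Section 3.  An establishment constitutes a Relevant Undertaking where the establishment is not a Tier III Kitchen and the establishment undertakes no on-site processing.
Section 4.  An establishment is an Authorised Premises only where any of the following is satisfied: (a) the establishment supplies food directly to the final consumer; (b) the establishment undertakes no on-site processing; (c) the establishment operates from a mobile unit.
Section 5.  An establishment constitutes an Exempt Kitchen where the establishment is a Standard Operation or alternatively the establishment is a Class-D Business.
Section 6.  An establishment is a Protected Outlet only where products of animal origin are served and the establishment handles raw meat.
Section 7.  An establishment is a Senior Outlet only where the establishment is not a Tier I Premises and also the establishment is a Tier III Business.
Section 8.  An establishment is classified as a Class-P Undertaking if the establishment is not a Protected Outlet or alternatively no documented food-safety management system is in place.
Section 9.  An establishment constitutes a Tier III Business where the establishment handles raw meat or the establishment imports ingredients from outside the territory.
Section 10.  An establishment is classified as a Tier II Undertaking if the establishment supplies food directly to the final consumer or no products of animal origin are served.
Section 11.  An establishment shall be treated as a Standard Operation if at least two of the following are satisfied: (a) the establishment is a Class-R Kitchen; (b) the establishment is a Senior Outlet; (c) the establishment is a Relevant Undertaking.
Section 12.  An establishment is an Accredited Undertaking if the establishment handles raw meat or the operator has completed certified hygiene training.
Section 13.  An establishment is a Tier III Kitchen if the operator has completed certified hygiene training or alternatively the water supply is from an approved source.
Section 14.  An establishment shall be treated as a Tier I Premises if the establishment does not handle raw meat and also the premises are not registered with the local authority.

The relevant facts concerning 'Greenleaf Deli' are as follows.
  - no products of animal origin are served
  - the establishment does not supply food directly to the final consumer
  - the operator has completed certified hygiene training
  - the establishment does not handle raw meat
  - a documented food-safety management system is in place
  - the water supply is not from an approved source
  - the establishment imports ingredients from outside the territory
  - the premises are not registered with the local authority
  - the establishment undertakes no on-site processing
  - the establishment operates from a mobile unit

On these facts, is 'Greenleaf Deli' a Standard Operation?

section 6 — Protected Outlet: [products of animal origin are served? no] AND [the establishment handles raw meat? no] → not satisfied.
section 8 — Class-P Undertaking: [not a Protected Outlet (section 6)? yes] OR [no documented food-safety management system is in place? no] → satisfied.
section 4 — Authorised Premises: [the establishment supplies food directly to the final consumer? no] OR [the establishment undertakes no on-site processing? yes] OR [the establishment operates from a mobile unit? yes] → satisfied.
section 1 — Class-R Kitchen: [Class-P Undertaking (section 8)? yes] AND [Authorised Premises (section 4)? yes] → satisfied.
section 14 — Tier I Premises: [the establishment does not handle raw meat? yes] AND [the premises are not registered with the local authority? yes] → satisfied.
section 9 — Tier III Business: [the establishment handles raw meat? no] OR [the establishment imports ingredients from outside the territory? yes] → satisfied.
section 7 — Senior Outlet: [not a Tier I Premises (section 14)? no] AND [Tier III Business (section 9)? yes] → not satisfied.
section 13 — Tier III Kitchen: [the operator has completed certified hygiene training? yes] OR [the water supply is from an approved source? no] → satisfied.
section 3 — Relevant Undertaking: [not a Tier III Kitchen (section 13)? no] AND [the establishment undertakes no on-site processing? yes] → not satisfied.
section 11 — Standard Operation: Class-R Kitchen (section 1)? yes; Senior Outlet (section 7)? no; Relevant Undertaking (section 3)? no — 1 of 3 hold (need ≥2) → not satisfied.

No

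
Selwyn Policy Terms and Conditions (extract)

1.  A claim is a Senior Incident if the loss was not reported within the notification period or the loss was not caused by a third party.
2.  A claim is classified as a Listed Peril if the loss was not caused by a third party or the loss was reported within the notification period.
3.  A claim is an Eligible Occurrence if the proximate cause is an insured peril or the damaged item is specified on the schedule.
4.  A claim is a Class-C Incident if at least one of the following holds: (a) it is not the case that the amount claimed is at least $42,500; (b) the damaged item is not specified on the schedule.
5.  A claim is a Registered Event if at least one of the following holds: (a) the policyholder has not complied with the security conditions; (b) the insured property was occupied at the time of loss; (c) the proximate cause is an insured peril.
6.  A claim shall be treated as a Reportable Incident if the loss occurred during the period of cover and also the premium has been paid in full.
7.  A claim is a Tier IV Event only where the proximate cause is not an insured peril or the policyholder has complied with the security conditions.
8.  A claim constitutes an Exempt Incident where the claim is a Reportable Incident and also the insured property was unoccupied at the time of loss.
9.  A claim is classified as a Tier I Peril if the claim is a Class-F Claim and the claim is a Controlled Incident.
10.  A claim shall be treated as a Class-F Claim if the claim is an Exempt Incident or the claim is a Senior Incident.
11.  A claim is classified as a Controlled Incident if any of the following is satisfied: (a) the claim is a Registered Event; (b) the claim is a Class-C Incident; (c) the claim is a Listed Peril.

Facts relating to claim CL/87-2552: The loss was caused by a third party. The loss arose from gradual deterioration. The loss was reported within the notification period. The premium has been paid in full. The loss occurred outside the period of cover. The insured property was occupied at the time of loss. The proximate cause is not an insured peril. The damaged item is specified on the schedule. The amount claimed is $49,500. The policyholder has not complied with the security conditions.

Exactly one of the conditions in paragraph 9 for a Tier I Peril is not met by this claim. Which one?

Class-F Claim

paragraph 6 — Reportable Incident: [the loss occurred during the period of cover? no] AND [the premium has been paid in full? yes] → not satisfied.
paragraph 8 — Exempt Incident: [Reportable Incident (paragraph 6)? no] AND [the insured property was unoccupied at the time of loss? no] → not satisfied.
paragraph 1 — Senior Incident: [the loss was not reported within the notification period? no] OR [the loss was not caused by a third party? no] → not satisfied.
paragraph 10 — Class-F Claim: [Exempt Incident (paragraph 8)? no] OR [Senior Incident (paragraph 1)? no] → not satisfied.
paragraph 5 — Registered Event: [the policyholder has not complied with the security conditions? yes] OR [the insured property was occupied at the time of loss? yes] OR [the proximate cause is an insured peril? no] → satisfied.
paragraph 4 — Class-C Incident: [amount claimed: $49,500 ≥ $42,500? yes, so negated condition no] OR [the damaged item is not specified on the schedule? no] → not satisfied.
paragraph 2 — Listed Peril: [the loss was not caused by a third party? no] OR [the loss was reported within the notification period? yes] → satisfied.
paragraph 11 — Controlled Incident: [Registered Event (paragraph 5)? yes] OR [Class-C Incident (paragraph 4)? no] OR [Listed Peril (paragraph 2)? yes] → satisfied.
paragraph 9 — Tier I Peril: [Class-F Claim (paragraph 10)? no] AND [Controlled Incident (paragraph 11)? yes] → not satisfied.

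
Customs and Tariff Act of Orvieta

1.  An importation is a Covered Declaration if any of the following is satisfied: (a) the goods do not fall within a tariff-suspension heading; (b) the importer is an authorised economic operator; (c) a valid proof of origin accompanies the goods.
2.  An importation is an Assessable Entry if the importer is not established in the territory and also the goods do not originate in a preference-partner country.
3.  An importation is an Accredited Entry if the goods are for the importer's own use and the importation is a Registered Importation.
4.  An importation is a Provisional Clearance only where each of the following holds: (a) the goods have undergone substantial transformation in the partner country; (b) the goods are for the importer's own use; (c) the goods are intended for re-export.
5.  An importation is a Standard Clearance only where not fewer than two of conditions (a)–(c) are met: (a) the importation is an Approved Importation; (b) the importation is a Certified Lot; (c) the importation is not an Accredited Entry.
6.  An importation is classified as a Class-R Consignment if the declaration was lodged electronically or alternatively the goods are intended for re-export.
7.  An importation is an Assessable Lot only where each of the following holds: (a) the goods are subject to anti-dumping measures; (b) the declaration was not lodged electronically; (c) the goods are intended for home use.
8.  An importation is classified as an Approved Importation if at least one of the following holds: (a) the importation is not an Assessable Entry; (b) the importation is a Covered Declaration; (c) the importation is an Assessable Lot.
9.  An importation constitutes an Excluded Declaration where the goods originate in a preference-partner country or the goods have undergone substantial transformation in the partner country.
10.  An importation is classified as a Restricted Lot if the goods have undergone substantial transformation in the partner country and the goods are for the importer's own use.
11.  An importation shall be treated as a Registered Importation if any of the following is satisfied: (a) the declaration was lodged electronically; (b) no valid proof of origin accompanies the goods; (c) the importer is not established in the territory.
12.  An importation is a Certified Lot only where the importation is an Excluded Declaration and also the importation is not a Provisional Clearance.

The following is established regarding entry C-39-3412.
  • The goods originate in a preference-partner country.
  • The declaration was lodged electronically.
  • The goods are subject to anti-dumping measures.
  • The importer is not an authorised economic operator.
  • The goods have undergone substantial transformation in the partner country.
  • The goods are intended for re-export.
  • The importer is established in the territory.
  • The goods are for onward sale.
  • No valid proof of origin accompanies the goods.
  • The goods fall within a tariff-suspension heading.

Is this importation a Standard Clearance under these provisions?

Yes

paragraph 2 — Assessable Entry: [the importer is not established in the territory? no] AND [the goods do not originate in a preference-partner country? no] → not satisfied.
paragraph 1 — Covered Declaration: [the goods do not fall within a tariff-suspension heading? no] OR [the importer is an authorised economic operator? no] OR [a valid proof of origin accompanies the goods? no] → not satisfied.
paragraph 7 — Assessable Lot: [the goods are subject to anti-dumping measures? yes] AND [the declaration was not lodged electronically? no] AND [the goods are intended for home use? no] → not satisfied.
paragraph 8 — Approved Importation: [not an Assessable Entry (paragraph 2)? yes] OR [Covered Declaration (paragraph 1)? no] OR [Assessable Lot (paragraph 7)? no] → satisfied.
paragraph 9 — Excluded Declaration: [the goods originate in a preference-partner country? yes] OR [the goods have undergone substantial transformation in the partner country? yes] → satisfied.
paragraph 4 — Provisional Clearance: [the goods have undergone substantial transformation in the partner country? yes] AND [the goods are for the importer's own use? no] AND [the goods are intended for re-export? yes] → not satisfied.
paragraph 12 — Certified Lot: [Excluded Declaration (paragraph 9)? yes] AND [not a Provisional Clearance (paragraph 4)? yes] → satisfied.
paragraph 11 — Registered Importation: [the declaration was lodged electronically? yes] OR [no valid proof of origin accompanies the goods? yes] OR [the importer is not established in the territory? no] → satisfied.
paragraph 3 — Accredited Entry: [the goods are for the importer's own use? no] AND [Registered Importation (paragraph 11)? yes] → not satisfied.
paragraph 5 — Standard Clearance: Approved Importation (paragraph 8)? yes; Certified Lot (paragraph 12)? yes; not an Accredited Entry (paragraph 3)? yes — 3 of 3 hold (need ≥2) → satisfied.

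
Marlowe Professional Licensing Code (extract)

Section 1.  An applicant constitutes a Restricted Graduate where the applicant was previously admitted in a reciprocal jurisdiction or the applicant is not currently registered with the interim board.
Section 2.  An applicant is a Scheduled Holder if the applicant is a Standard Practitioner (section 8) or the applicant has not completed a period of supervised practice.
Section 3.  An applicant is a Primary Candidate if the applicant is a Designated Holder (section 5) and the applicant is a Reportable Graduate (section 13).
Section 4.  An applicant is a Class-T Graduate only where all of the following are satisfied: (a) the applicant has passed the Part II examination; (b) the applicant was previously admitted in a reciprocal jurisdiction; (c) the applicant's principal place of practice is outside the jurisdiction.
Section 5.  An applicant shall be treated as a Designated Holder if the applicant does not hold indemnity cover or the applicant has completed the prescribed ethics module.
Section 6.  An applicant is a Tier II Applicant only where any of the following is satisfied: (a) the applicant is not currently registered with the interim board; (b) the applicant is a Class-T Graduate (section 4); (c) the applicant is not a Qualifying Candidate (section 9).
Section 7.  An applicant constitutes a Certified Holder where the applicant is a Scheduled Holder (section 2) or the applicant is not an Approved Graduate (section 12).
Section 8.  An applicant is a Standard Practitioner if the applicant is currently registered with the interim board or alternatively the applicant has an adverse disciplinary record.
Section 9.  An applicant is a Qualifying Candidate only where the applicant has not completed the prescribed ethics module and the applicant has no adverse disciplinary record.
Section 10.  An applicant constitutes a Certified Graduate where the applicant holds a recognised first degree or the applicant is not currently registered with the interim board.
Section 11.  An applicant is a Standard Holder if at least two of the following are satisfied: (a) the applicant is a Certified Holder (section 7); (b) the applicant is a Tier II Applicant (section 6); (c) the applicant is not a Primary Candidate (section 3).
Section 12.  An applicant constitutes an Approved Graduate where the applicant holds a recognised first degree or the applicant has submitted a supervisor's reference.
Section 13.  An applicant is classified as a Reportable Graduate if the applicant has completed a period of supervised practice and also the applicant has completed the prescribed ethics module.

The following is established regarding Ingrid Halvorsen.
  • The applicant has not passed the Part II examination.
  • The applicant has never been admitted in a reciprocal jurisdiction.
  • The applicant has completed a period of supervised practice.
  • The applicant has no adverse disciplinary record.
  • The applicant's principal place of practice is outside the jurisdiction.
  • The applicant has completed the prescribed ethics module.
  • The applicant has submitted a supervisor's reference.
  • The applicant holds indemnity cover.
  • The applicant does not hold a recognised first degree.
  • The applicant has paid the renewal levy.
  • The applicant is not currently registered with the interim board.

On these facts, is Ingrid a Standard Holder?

section 8 — Standard Practitioner: [the applicant is currently registered with the interim board? no] OR [the applicant has an adverse disciplinary record? no] → not satisfied.
section 2 — Scheduled Holder: [Standard Practitioner (section 8)? no] OR [the applicant has not completed a period of supervised practice? no] → not satisfied.
section 12 — Approved Graduate: [the applicant holds a recognised first degree? no] OR [the applicant has submitted a supervisor's reference? yes] → satisfied.
section 7 — Certified Holder: [Scheduled Holder (section 2)? no] OR [not an Approved Graduate (section 12)? no] → not satisfied.
section 4 — Class-T Graduate: [the applicant has passed the Part II examination? no] AND [the applicant was previously admitted in a reciprocal jurisdiction? no] AND [the applicant's principal place of practice is outside the jurisdiction? yes] → not satisfied.
section 9 — Qualifying Candidate: [the applicant has not completed the prescribed ethics module? no] AND [the applicant has no adverse disciplinary record? yes] → not satisfied.
section 6 — Tier II Applicant: [the applicant is not currently registered with the interim board? yes] OR [Class-T Graduate (section 4)? no] OR [not a Qualifying Candidate (section 9)? yes] → satisfied.
section 5 — Designated Holder: [the applicant does not hold indemnity cover? no] OR [the applicant has completed the prescribed ethics module? yes] → satisfied.
section 13 — Reportable Graduate: [the applicant has completed a period of supervised practice? yes] AND [the applicant has completed the prescribed ethics module? yes] → satisfied.
section 3 — Primary Candidate: [Designated Holder (section 5)? yes] AND [Reportable Graduate (section 13)? yes] → satisfied.
section 11 — Standard Holder: Certified Holder (section 7)? no; Tier II Applicant (section 6)? yes; not a Primary Candidate (section 3)? no — 1 of 3 hold (need ≥2) → not satisfied.

No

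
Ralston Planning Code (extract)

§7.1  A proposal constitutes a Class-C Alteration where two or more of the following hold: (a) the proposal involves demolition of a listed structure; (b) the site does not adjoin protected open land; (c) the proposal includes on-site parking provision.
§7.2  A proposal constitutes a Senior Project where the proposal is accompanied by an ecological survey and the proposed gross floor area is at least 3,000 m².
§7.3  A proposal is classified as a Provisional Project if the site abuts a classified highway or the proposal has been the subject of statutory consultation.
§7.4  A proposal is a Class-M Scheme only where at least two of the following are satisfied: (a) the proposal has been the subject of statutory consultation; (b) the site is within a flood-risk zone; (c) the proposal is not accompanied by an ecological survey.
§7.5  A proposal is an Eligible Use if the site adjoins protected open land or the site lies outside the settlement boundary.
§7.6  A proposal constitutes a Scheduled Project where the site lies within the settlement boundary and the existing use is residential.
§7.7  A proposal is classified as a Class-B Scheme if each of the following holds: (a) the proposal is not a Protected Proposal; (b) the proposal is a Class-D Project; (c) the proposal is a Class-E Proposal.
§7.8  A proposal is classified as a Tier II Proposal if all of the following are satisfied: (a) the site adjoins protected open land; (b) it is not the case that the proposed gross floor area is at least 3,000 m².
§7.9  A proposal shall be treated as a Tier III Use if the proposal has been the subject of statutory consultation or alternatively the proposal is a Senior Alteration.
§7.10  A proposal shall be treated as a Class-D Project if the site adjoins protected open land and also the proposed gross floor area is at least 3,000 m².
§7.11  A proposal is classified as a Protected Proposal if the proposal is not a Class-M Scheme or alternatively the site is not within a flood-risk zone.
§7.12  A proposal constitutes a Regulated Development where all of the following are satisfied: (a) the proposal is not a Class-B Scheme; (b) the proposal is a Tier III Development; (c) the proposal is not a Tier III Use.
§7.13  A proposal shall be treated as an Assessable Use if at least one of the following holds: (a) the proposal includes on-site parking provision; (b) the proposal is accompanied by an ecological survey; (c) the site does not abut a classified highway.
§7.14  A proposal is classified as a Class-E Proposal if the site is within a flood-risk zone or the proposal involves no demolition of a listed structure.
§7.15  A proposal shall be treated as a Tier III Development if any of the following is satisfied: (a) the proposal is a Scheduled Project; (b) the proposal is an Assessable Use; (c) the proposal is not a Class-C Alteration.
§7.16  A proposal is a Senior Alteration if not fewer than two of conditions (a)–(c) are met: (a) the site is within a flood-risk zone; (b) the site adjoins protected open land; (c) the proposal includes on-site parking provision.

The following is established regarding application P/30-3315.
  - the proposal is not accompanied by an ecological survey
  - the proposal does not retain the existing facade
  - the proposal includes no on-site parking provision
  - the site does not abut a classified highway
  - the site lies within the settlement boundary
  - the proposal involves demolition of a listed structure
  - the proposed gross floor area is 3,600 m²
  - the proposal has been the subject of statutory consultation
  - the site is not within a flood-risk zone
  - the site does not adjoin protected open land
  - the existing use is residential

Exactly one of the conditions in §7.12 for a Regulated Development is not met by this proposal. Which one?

Tier III Use

Under §7.4: the proposal has been the subject of statutory consultation? yes; the site is within a flood-risk zone? no; the proposal is not accompanied by an ecological survey? yes — 2 of 3 hold (need ≥2) → satisfied.
Under §7.11: not a Class-M Scheme (§7.4)? no; or the site is not within a flood-risk zone? yes. So the proposal is a Protected Proposal.
Under §7.10: the site adjoins protected open land? no; and proposed gross floor area: 3,600 m² ≥ 3,000 m²? yes. So the proposal is not a Class-D Project.
Under §7.14: the site is within a flood-risk zone? no; or the proposal involves no demolition of a listed structure? no. So the proposal is not a Class-E Proposal.
Under §7.7: not a Protected Proposal (§7.11)? no; and Class-D Project (§7.10)? no; and Class-E Proposal (§7.14)? no. So the proposal is not a Class-B Scheme.
Under §7.6: the site lies within the settlement boundary? yes; and the existing use is residential? yes. So the proposal is a Scheduled Project.
Under §7.13: the proposal includes on-site parking provision? no; or the proposal is accompanied by an ecological survey? no; or the site does not abut a classified highway? yes. So the proposal is an Assessable Use.
Under §7.1: the proposal involves demolition of a listed structure? yes; the site does not adjoin protected open land? yes; the proposal includes on-site parking provision? no — 2 of 3 hold (need ≥2) → satisfied.
Under §7.15: Scheduled Project (§7.6)? yes; or Assessable Use (§7.13)? yes; or not a Class-C Alteration (§7.1)? no. So the proposal is a Tier III Development.
Under §7.16: the site is within a flood-risk zone? no; the site adjoins protected open land? no; the proposal includes on-site parking provision? no — 0 of 3 hold (need ≥2) → not satisfied.
Under §7.9: the proposal has been the subject of statutory consultation? yes; or Senior Alteration (§7.16)? no. So the proposal is a Tier III Use.
Under §7.12: not a Class-B Scheme (§7.7)? yes; and Tier III Development (§7.15)? yes; and not a Tier III Use (§7.9)? no. So the proposal is not a Regulated Development.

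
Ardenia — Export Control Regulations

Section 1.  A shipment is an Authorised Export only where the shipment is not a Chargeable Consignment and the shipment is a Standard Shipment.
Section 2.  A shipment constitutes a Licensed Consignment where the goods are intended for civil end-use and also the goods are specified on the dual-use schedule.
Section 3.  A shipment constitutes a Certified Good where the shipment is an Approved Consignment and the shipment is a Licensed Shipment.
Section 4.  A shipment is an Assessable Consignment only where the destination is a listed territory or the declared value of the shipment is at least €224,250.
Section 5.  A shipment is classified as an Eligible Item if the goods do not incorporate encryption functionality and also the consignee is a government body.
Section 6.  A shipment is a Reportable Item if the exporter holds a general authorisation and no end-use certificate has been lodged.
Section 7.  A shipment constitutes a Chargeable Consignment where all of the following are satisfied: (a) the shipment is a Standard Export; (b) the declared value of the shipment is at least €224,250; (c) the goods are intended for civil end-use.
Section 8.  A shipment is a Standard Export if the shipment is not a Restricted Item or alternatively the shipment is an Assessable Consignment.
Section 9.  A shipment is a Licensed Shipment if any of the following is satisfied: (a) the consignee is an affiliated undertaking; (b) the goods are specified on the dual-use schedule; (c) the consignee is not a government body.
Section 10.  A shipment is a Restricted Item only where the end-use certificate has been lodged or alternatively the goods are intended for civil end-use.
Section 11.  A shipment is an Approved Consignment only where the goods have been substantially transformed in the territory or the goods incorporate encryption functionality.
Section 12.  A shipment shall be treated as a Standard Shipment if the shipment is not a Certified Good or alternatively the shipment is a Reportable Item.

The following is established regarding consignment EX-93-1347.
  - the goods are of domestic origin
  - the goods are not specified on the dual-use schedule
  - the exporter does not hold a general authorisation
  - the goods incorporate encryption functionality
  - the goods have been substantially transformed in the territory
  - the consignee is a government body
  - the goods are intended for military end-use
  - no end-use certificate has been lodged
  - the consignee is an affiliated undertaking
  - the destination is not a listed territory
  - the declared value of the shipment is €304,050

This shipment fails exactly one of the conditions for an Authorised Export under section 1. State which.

Standard Shipment

section 10 — Restricted Item: [the end-use certificate has been lodged? no] OR [the goods are intended for civil end-use? no] → not satisfied.
section 4 — Assessable Consignment: [the destination is a listed territory? no] OR [declared value of the shipment: €304,050 ≥ €224,250? yes] → satisfied.
section 8 — Standard Export: [not a Restricted Item (section 10)? yes] OR [Assessable Consignment (section 4)? yes] → satisfied.
section 7 — Chargeable Consignment: [Standard Export (section 8)? yes] AND [declared value of the shipment: €304,050 ≥ €224,250? yes] AND [the goods are intended for civil end-use? no] → not satisfied.
section 11 — Approved Consignment: [the goods have been substantially transformed in the territory? yes] OR [the goods incorporate encryption functionality? yes] → satisfied.
section 9 — Licensed Shipment: [the consignee is an affiliated undertaking? yes] OR [the goods are specified on the dual-use schedule? no] OR [the consignee is not a government body? no] → satisfied.
section 3 — Certified Good: [Approved Consignment (section 11)? yes] AND [Licensed Shipment (section 9)? yes] → satisfied.
section 6 — Reportable Item: [the exporter holds a general authorisation? no] AND [no end-use certificate has been lodged? yes] → not satisfied.
section 12 — Standard Shipment: [not a Certified Good (section 3)? no] OR [Reportable Item (section 6)? no] → not satisfied.
section 1 — Authorised Export: [not a Chargeable Consignment (section 7)? yes] AND [Standard Shipment (section 12)? no] → not satisfied.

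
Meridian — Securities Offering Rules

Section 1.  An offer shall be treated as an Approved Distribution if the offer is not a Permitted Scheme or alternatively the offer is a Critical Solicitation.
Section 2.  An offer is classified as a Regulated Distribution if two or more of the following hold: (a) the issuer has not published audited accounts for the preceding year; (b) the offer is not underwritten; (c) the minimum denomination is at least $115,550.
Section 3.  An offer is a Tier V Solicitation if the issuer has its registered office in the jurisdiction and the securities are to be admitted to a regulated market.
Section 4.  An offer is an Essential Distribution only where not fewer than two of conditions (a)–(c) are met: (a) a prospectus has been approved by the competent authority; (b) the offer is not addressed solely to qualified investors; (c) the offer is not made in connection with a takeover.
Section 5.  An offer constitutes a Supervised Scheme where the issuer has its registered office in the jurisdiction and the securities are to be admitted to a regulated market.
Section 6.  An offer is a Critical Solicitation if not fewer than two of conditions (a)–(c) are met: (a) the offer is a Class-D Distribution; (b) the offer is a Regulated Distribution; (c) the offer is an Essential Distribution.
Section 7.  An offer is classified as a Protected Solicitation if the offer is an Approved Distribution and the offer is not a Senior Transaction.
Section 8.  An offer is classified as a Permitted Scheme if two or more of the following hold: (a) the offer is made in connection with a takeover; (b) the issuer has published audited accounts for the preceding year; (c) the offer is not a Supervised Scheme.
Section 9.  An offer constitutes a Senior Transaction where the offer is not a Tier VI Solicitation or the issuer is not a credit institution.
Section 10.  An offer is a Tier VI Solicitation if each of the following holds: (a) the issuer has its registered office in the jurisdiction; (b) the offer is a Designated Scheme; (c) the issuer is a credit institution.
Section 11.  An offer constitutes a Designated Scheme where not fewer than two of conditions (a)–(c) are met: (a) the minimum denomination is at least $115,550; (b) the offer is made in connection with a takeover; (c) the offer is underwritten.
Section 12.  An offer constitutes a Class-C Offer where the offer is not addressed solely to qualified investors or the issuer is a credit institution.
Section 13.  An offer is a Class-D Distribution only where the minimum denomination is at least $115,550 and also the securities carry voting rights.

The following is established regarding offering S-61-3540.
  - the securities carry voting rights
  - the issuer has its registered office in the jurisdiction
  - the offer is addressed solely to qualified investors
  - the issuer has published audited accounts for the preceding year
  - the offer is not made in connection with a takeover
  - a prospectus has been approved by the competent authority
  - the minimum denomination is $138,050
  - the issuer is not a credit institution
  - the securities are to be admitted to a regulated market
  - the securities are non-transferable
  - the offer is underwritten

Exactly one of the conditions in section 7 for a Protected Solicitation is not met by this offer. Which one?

Senior Transaction

section 5 — Supervised Scheme: [the issuer has its registered office in the jurisdiction? yes] AND [the securities are to be admitted to a regulated market? yes] → satisfied.
section 8 — Permitted Scheme: the offer is made in connection with a takeover? no; the issuer has published audited accounts for the preceding year? yes; not a Supervised Scheme (section 5)? no — 1 of 3 hold (need ≥2) → not satisfied.
section 13 — Class-D Distribution: [minimum denomination: $138,050 ≥ $115,550? yes] AND [the securities carry voting rights? yes] → satisfied.
section 2 — Regulated Distribution: the issuer has not published audited accounts for the preceding year? no; the offer is not underwritten? no; minimum denomination: $138,050 ≥ $115,550? yes — 1 of 3 hold (need ≥2) → not satisfied.
section 4 — Essential Distribution: a prospectus has been approved by the competent authority? yes; the offer is not addressed solely to qualified investors? no; the offer is not made in connection with a takeover? yes — 2 of 3 hold (need ≥2) → satisfied.
section 6 — Critical Solicitation: Class-D Distribution (section 13)? yes; Regulated Distribution (section 2)? no; Essential Distribution (section 4)? yes — 2 of 3 hold (need ≥2) → satisfied.
section 1 — Approved Distribution: [not a Permitted Scheme (section 8)? yes] OR [Critical Solicitation (section 6)? yes] → satisfied.
section 11 — Designated Scheme: minimum denomination: $138,050 ≥ $115,550? yes; the offer is made in connection with a takeover? no; the offer is underwritten? yes — 2 of 3 hold (need ≥2) → satisfied.
section 10 — Tier VI Solicitation: [the issuer has its registered office in the jurisdiction? yes] AND [Designated Scheme (section 11)? yes] AND [the issuer is a credit institution? no] → not satisfied.
section 9 — Senior Transaction: [not a Tier VI Solicitation (section 10)? yes] OR [the issuer is not a credit institution? yes] → satisfied.
section 7 — Protected Solicitation: [Approved Distribution (section 1)? yes] AND [not a Senior Transaction (section 9)? no] → not satisfied.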